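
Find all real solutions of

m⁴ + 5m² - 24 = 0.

m = -1.7321 or m = 1.7321

Let u = m². The equation becomes u² + 5u - 24 = 0.
Factor: (u + 8)(u - 3) = 0, so u = -8 or u = 3.
m² = -8 < 0 has no real solution.
m² = 3 gives m = ±√(3) ≈ ±1.7321.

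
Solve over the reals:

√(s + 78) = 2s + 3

s = 3

Square both sides: s + 78 = (2s + 3)².
Expand and rearrange: 4s² + 11s - 69 = 0.
Solving gives s = 3 or s = -5.75.
Check each candidate in the original equation:
  s = 3: √(81) = 9, while 2s + 3 = 9 — valid.
  s = -5.75: √(72.25) = 8.5, while 2s + 3 = -8.5 — extraneous.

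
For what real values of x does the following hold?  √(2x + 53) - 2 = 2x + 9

x = -2

Isolate the radical: √(2x + 53) = 2x + 11.
Square both sides: 2x + 53 = (2x + 11)².
Expand and rearrange: 4x² + 42x + 68 = 0.
Solving gives x = -2 or x = -8.5.
Check each candidate in the original equation:
  x = -2: √(49) = 7, while 2x + 11 = 7 — valid.
  x = -8.5: √(36) = 6, while 2x + 11 = -6 — extraneous.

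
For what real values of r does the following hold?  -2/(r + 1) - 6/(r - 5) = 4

r = -1.6458 or r = 3.6458

Multiply both sides by (r + 1)(r - 5):
-2(r - 5) - 6(r + 1) = 4(r + 1)(r - 5).
Expand and collect terms: 4r² - 8r - 24 = 0.
By the quadratic formula, r = (8 ± √448) / 8, so r ≈ 3.6458 or r ≈ -1.6458.
Neither value makes a denominator zero (r ≠ -1, r ≠ 5), so both are valid.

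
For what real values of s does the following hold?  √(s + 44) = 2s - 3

s = 5

Square both sides: s + 44 = (2s - 3)².
Expand and rearrange: 4s² - 13s - 35 = 0.
Solving gives s = 5 or s = -1.75.
Check each candidate in the original equation:
  s = 5: √(49) = 7, while 2s - 3 = 7 — valid.
  s = -1.75: √(42.25) = 6.5, while 2s - 3 = -6.5 — extraneous.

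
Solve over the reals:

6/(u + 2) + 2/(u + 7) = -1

u = -12 or u = -5

Multiply both sides by (u + 2)(u + 7):
6(u + 7) + 2(u + 2) = -(u + 2)(u + 7).
Expand and collect terms: -u² - 17u - 60 = 0.
Factor or apply the quadratic formula: u = -12 or u = -5.
Neither value makes a denominator zero (u ≠ -2, u ≠ -7), so both are valid.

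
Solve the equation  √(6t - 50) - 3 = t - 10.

Isolate the radical: √(6t - 50) = t - 7.
Square both sides: 6t - 50 = (t - 7)².
Expand and rearrange: t² - 20t + 99 = 0.
Solving gives t = 11 or t = 9.
Check each candidate in the original equation:
  t = 11: √(16) = 4, while t - 7 = 4 — valid.
  t = 9: √(4) = 2, while t - 7 = 2 — valid.

t = 9 or t = 11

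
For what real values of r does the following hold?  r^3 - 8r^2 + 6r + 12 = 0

r = -0.873 or r = 2 or r = 6.873

Possible rational roots are divisors of 12. Testing r = 2 gives 0, so (r - 2) is a factor.
Divide: r^3 - 8r^2 + 6r + 12 = (r - 2)(r^2 - 6r - 6).
Apply the quadratic formula to r^2 - 6r - 6 = 0: r = (6 +/- sqrt(60))/2, i.e. r ~= 6.873 or r ~= -0.873.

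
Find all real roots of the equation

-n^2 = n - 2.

n = -2 or n = 1

Bring every term to one side: -n^2 - n + 2 = 0.
Factor: -1(n - 1)(n + 2) = 0.
So n = 1 or n = -2.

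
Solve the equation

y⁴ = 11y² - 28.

y = -2.6458 or y = -2 or y = 2 or y = 2.6458

Let u = y². The equation becomes u² - 11u + 28 = 0.
Factor: (u - 4)(u - 7) = 0, so u = 4 or u = 7.
y² = 4 gives y = ±2.
y² = 7 gives y = ±√(7) ≈ ±2.6458.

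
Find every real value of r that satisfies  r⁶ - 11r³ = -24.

Let u = r³. The equation becomes u² - 11u + 24 = 0.
Factor: (u - 3)(u - 8) = 0, so u = 3 or u = 8.
r³ = 3 gives r = ∛(3) ≈ 1.4422.
r³ = 8 gives r = 2.

r = 1.4422 or r = 2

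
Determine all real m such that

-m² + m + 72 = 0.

m = -8 or m = 9

Factor: -1(m + 8)(m - 9) = 0.
So m = -8 or m = 9.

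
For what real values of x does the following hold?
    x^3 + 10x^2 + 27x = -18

Rearrange: x^3 + 10x^2 + 27x + 18 = 0.
Possible rational roots are divisors of 18. Testing x = -3 gives 0, so (x + 3) is a factor.
Divide: x^3 + 10x^2 + 27x + 18 = (x + 3)(x^2 + 7x + 6).
Factor the quadratic: x = -1 or x = -6.

x = -6 or x = -3 or x = -1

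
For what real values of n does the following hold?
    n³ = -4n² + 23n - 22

n = -7.4721 or n = 1.4721 or n = 2

Rearrange: n³ + 4n² - 23n + 22 = 0.
Possible rational roots are divisors of 22. Testing n = 2 gives 0, so (n - 2) is a factor.
Divide: n³ + 4n² - 23n + 22 = (n - 2)(n² + 6n - 11).
Apply the quadratic formula to n² + 6n - 11 = 0: n = (-6 ± √80)/2, i.e. n ≈ 1.4721 or n ≈ -7.4721.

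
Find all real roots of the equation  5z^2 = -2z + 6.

z = -1.3136 or z = 0.9136

Rearrange to standard form: 5z^2 + 2z - 6 = 0.
Discriminant: (2)^2 - 4*5*(-6) = 124.
Quadratic formula: z = (-2 +/- sqrt(124)) / 10.
So z = -1/5 + sqrt(31)/5 ~= 0.9136 or z = -sqrt(31)/5 - 1/5 ~= -1.3136.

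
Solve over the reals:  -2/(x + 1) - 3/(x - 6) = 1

x = -3.873 or x = 3.873

Multiply both sides by (x + 1)(x - 6):
-2(x - 6) - 3(x + 1) = (x + 1)(x - 6).
Expand and collect terms: x^2 - 15 = 0.
By the quadratic formula, x = (0 +/- sqrt(60)) / 2, so x ~= 3.873 or x ~= -3.873.
Neither value makes a denominator zero (x != -1, x != 6), so both are valid.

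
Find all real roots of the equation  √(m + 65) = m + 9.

m = -1

Square both sides: m + 65 = (m + 9)².
Expand and rearrange: m² + 17m + 16 = 0.
Solving gives m = -1 or m = -16.
Check each candidate in the original equation:
  m = -1: √(64) = 8, while m + 9 = 8 — valid.
  m = -16: √(49) = 7, while m + 9 = -7 — extraneous.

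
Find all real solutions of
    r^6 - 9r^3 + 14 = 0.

r = 1.2599 or r = 1.9129

Let u = r^3. The equation becomes u^2 - 9u + 14 = 0.
Factor: (u - 7)(u - 2) = 0, so u = 7 or u = 2.
r^3 = 7 gives r = (7)^(1/3) ~= 1.9129.
r^3 = 2 gives r = (2)^(1/3) ~= 1.2599.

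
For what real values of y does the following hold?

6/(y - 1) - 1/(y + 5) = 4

Multiply both sides by (y - 1)(y + 5):
6(y + 5) - (y - 1) = 4(y - 1)(y + 5).
Expand and collect terms: 4y² + 11y - 51 = 0.
By the quadratic formula, y = (-11 ± √937) / 8, so y ≈ 2.4513 or y ≈ -5.2013.
Neither value makes a denominator zero (y ≠ 1, y ≠ -5), so both are valid.

y = -5.2013 or y = 2.4513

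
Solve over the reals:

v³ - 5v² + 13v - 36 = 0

Possible rational roots are divisors of -36. Testing v = 4 gives 0, so (v - 4) is a factor.
Divide: v³ - 5v² + 13v - 36 = (v - 4)(v² - v + 9).
The quadratic v² - v + 9 has discriminant -35 < 0, so no further real roots.

v = 4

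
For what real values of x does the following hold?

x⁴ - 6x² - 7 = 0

Let u = x². The equation becomes u² - 6u - 7 = 0.
Factor: (u - 7)(u + 1) = 0, so u = 7 or u = -1.
x² = 7 gives x = ±√(7) ≈ ±2.6458.
x² = -1 < 0 has no real solution.

x = -2.6458 or x = 2.6458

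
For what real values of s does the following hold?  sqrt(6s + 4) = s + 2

s = 0 or s = 2

Square both sides: 6s + 4 = (s + 2)^2.
Expand and rearrange: s^2 - 2s = 0.
Solving gives s = 2 or s = 0.
Check each candidate in the original equation:
  s = 2: sqrt(16) = 4, while s + 2 = 4 — valid.
  s = 0: sqrt(4) = 2, while s + 2 = 2 — valid.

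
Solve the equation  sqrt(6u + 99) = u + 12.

u = -3

Square both sides: 6u + 99 = (u + 12)^2.
Expand and rearrange: u^2 + 18u + 45 = 0.
Solving gives u = -3 or u = -15.
Check each candidate in the original equation:
  u = -3: sqrt(81) = 9, while u + 12 = 9 — valid.
  u = -15: sqrt(9) = 3, while u + 12 = -3 — extraneous.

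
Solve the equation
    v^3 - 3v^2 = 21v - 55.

v = -4.4641 or v = 2.4641 or v = 5

Rearrange: v^3 - 3v^2 - 21v + 55 = 0.
Possible rational roots are divisors of 55. Testing v = 5 gives 0, so (v - 5) is a factor.
Divide: v^3 - 3v^2 - 21v + 55 = (v - 5)(v^2 + 2v - 11).
Apply the quadratic formula to v^2 + 2v - 11 = 0: v = (-2 +/- sqrt(48))/2, i.e. v ~= 2.4641 or v ~= -4.4641.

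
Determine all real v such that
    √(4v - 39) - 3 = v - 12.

Isolate the radical: √(4v - 39) = v - 9.
Square both sides: 4v - 39 = (v - 9)².
Expand and rearrange: v² - 22v + 120 = 0.
Solving gives v = 12 or v = 10.
Check each candidate in the original equation:
  v = 12: √(9) = 3, while v - 9 = 3 — valid.
  v = 10: √(1) = 1, while v - 9 = 1 — valid.

v = 10 or v = 12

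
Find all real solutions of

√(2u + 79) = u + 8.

Square both sides: 2u + 79 = (u + 8)².
Expand and rearrange: u² + 14u - 15 = 0.
Solving gives u = 1 or u = -15.
Check each candidate in the original equation:
  u = 1: √(81) = 9, while u + 8 = 9 — valid.
  u = -15: √(49) = 7, while u + 8 = -7 — extraneous.

u = 1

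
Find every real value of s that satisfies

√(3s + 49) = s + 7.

Square both sides: 3s + 49 = (s + 7)².
Expand and rearrange: s² + 11s = 0.
Solving gives s = 0 or s = -11.
Check each candidate in the original equation:
  s = 0: √(49) = 7, while s + 7 = 7 — valid.
  s = -11: √(16) = 4, while s + 7 = -4 — extraneous.

s = 0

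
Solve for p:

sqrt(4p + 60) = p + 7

p = 1

Square both sides: 4p + 60 = (p + 7)^2.
Expand and rearrange: p^2 + 10p - 11 = 0.
Solving gives p = 1 or p = -11.
Check each candidate in the original equation:
  p = 1: sqrt(64) = 8, while p + 7 = 8 — valid.
  p = -11: sqrt(16) = 4, while p + 7 = -4 — extraneous.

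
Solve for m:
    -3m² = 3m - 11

m = -2.4791 or m = 1.4791

Rearrange to standard form: -3m² - 3m + 11 = 0.
Discriminant: (-3)² − 4·(-3)·11 = 141.
Quadratic formula: m = (3 ± √141) / (-6).
So m = -√(141)/6 - 1/2 ≈ -2.4791 or m = -1/2 + √(141)/6 ≈ 1.4791.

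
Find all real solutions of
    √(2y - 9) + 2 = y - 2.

Isolate the radical: √(2y - 9) = y - 4.
Square both sides: 2y - 9 = (y - 4)².
Expand and rearrange: y² - 10y + 25 = 0.
This gives the repeated root y = 5.
Check in the original equation:
  y = 5: √(1) = 1, while y - 4 = 1 — valid.

y = 5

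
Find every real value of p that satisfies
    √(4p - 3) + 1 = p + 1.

Isolate the radical: √(4p - 3) = p.
Square both sides: 4p - 3 = (p)².
Expand and rearrange: p² - 4p + 3 = 0.
Solving gives p = 3 or p = 1.
Check each candidate in the original equation:
  p = 3: √(9) = 3, while p = 3 — valid.
  p = 1: √(1) = 1, while p = 1 — valid.

p = 1 or p = 3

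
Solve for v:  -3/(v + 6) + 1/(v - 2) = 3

v = -6.9641 or v = 2.2975

Multiply both sides by (v + 6)(v - 2):
-3(v - 2) + (v + 6) = 3(v + 6)(v - 2).
Expand and collect terms: 3v² + 14v - 48 = 0.
By the quadratic formula, v = (-14 ± √772) / 6, so v ≈ 2.2975 or v ≈ -6.9641.
Neither value makes a denominator zero (v ≠ -6, v ≠ 2), so both are valid.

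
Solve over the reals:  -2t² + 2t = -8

Rearrange to standard form: -2t² + 2t + 8 = 0.
Discriminant: (2)² − 4·(-2)·8 = 68.
Quadratic formula: t = (-2 ± √68) / (-4).
So t = 1/2 - √(17)/2 ≈ -1.5616 or t = 1/2 + √(17)/2 ≈ 2.5616.

t = -1.5616 or t = 2.5616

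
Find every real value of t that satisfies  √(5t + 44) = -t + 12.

Square both sides: 5t + 44 = (-t + 12)².
Expand and rearrange: t² - 29t + 100 = 0.
Solving gives t = 25 or t = 4.
Check each candidate in the original equation:
  t = 25: √(169) = 13, while -t + 12 = -13 — extraneous.
  t = 4: √(64) = 8, while -t + 12 = 8 — valid.

t = 4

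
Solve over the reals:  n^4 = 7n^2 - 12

Let u = n^2. The equation becomes u^2 - 7u + 12 = 0.
Factor: (u - 4)(u - 3) = 0, so u = 4 or u = 3.
n^2 = 4 gives n = +/-2.
n^2 = 3 gives n = +/-sqrt(3) ~= +/-1.7321.

n = -2 or n = -1.7321 or n = 1.7321 or n = 2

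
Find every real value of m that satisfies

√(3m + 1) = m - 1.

m = 5

Square both sides: 3m + 1 = (m - 1)².
Expand and rearrange: m² - 5m = 0.
Solving gives m = 5 or m = 0.
Check each candidate in the original equation:
  m = 5: √(16) = 4, while m - 1 = 4 — valid.
  m = 0: √(1) = 1, while m - 1 = -1 — extraneous.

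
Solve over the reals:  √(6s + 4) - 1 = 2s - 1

s = 2

Isolate the radical: √(6s + 4) = 2s.
Square both sides: 6s + 4 = (2s)².
Expand and rearrange: 4s² - 6s - 4 = 0.
Solving gives s = 2 or s = -0.5.
Check each candidate in the original equation:
  s = 2: √(16) = 4, while 2s = 4 — valid.
  s = -0.5: √(1) = 1, while 2s = -1 — extraneous.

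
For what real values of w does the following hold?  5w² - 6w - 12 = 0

Discriminant: (-6)² − 4·5·(-12) = 276.
Quadratic formula: w = (6 ± √276) / 10.
So w = 3/5 + √(69)/5 ≈ 2.2613 or w = 3/5 - √(69)/5 ≈ -1.0613.

w = -1.0613 or w = 2.2613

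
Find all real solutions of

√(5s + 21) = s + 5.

s = -4 or s = -1

Square both sides: 5s + 21 = (s + 5)².
Expand and rearrange: s² + 5s + 4 = 0.
Solving gives s = -1 or s = -4.
Check each candidate in the original equation:
  s = -1: √(16) = 4, while s + 5 = 4 — valid.
  s = -4: √(1) = 1, while s + 5 = 1 — valid.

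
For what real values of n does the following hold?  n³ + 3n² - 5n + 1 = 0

Possible rational roots are divisors of 1. Testing n = 1 gives 0, so (n - 1) is a factor.
Divide: n³ + 3n² - 5n + 1 = (n - 1)(n² + 4n - 1).
Apply the quadratic formula to n² + 4n - 1 = 0: n = (-4 ± √20)/2, i.e. n ≈ 0.2361 or n ≈ -4.2361.

n = -4.2361 or n = 0.2361 or n = 1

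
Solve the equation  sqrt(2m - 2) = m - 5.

m = 9

Square both sides: 2m - 2 = (m - 5)^2.
Expand and rearrange: m^2 - 12m + 27 = 0.
Solving gives m = 9 or m = 3.
Check each candidate in the original equation:
  m = 9: sqrt(16) = 4, while m - 5 = 4 — valid.
  m = 3: sqrt(4) = 2, while m - 5 = -2 — extraneous.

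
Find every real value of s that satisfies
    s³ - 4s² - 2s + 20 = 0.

Possible rational roots are divisors of 20. Testing s = -2 gives 0, so (s + 2) is a factor.
Divide: s³ - 4s² - 2s + 20 = (s + 2)(s² - 6s + 10).
The quadratic s² - 6s + 10 has discriminant -4 < 0, so no further real roots.

s = -2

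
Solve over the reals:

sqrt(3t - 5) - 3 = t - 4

t = 2 or t = 3

Isolate the radical: sqrt(3t - 5) = t - 1.
Square both sides: 3t - 5 = (t - 1)^2.
Expand and rearrange: t^2 - 5t + 6 = 0.
Solving gives t = 3 or t = 2.
Check each candidate in the original equation:
  t = 3: sqrt(4) = 2, while t - 1 = 2 — valid.
  t = 2: sqrt(1) = 1, while t - 1 = 1 — valid.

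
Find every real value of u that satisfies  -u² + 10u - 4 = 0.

Discriminant: (10)² − 4·(-1)·(-4) = 84.
Quadratic formula: u = (-10 ± √84) / (-2).
So u = 5 - √(21) ≈ 0.4174 or u = √(21) + 5 ≈ 9.5826.

u = 0.4174 or u = 9.5826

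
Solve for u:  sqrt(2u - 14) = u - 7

Square both sides: 2u - 14 = (u - 7)^2.
Expand and rearrange: u^2 - 16u + 63 = 0.
Solving gives u = 9 or u = 7.
Check each candidate in the original equation:
  u = 9: sqrt(4) = 2, while u - 7 = 2 — valid.
  u = 7: sqrt(0) = 0, while u - 7 = 0 — valid.

u = 7 or u = 9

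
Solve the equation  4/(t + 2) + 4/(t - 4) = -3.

Multiply both sides by (t + 2)(t - 4):
4(t - 4) + 4(t + 2) = -3(t + 2)(t - 4).
Expand and collect terms: -3t² - 2t + 32 = 0.
By the quadratic formula, t = (2 ± √388) / -6, so t ≈ -3.6163 or t ≈ 2.9496.
Neither value makes a denominator zero (t ≠ -2, t ≠ 4), so both are valid.

t = -3.6163 or t = 2.9496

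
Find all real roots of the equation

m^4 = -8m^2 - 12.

Let u = m^2. The equation becomes u^2 + 8u + 12 = 0.
Factor: (u + 6)(u + 2) = 0, so u = -6 or u = -2.
m^2 = -6 < 0 has no real solution.
m^2 = -2 < 0 has no real solution.

No real solutions.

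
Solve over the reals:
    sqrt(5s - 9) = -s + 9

s = 5

Square both sides: 5s - 9 = (-s + 9)^2.
Expand and rearrange: s^2 - 23s + 90 = 0.
Solving gives s = 18 or s = 5.
Check each candidate in the original equation:
  s = 18: sqrt(81) = 9, while -s + 9 = -9 — extraneous.
  s = 5: sqrt(16) = 4, while -s + 9 = 4 — valid.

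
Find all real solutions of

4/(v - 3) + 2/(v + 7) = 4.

v = -6.5474 or v = 4.0474

Multiply both sides by (v - 3)(v + 7):
4(v + 7) + 2(v - 3) = 4(v - 3)(v + 7).
Expand and collect terms: 4v² + 10v - 106 = 0.
By the quadratic formula, v = (-10 ± √1796) / 8, so v ≈ 4.0474 or v ≈ -6.5474.
Neither value makes a denominator zero (v ≠ 3, v ≠ -7), so both are valid.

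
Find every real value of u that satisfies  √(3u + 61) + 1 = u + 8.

u = 1

Isolate the radical: √(3u + 61) = u + 7.
Square both sides: 3u + 61 = (u + 7)².
Expand and rearrange: u² + 11u - 12 = 0.
Solving gives u = 1 or u = -12.
Check each candidate in the original equation:
  u = 1: √(64) = 8, while u + 7 = 8 — valid.
  u = -12: √(25) = 5, while u + 7 = -5 — extraneous.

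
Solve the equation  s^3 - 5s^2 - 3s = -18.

s = -1.8541 or s = 2 or s = 4.8541

Rearrange: s^3 - 5s^2 - 3s + 18 = 0.
Possible rational roots are divisors of 18. Testing s = 2 gives 0, so (s - 2) is a factor.
Divide: s^3 - 5s^2 - 3s + 18 = (s - 2)(s^2 - 3s - 9).
Apply the quadratic formula to s^2 - 3s - 9 = 0: s = (3 +/- sqrt(45))/2, i.e. s ~= 4.8541 or s ~= -1.8541.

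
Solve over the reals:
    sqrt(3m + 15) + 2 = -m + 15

Isolate the radical: sqrt(3m + 15) = -m + 13.
Square both sides: 3m + 15 = (-m + 13)^2.
Expand and rearrange: m^2 - 29m + 154 = 0.
Solving gives m = 22 or m = 7.
Check each candidate in the original equation:
  m = 22: sqrt(81) = 9, while -m + 13 = -9 — extraneous.
  m = 7: sqrt(36) = 6, while -m + 13 = 6 — valid.

m = 7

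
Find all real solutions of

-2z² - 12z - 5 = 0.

Discriminant: (-12)² − 4·(-2)·(-5) = 104.
Quadratic formula: z = (12 ± √104) / (-4).
So z = -3 - √(26)/2 ≈ -5.5495 or z = -3 + √(26)/2 ≈ -0.4505.

z = -5.5495 or z = -0.4505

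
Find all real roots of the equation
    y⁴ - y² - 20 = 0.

Let u = y². The equation becomes u² - u - 20 = 0.
Factor: (u + 4)(u - 5) = 0, so u = -4 or u = 5.
y² = -4 < 0 has no real solution.
y² = 5 gives y = ±√(5) ≈ ±2.2361.

y = -2.2361 or y = 2.2361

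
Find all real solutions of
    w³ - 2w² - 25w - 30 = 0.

Possible rational roots are divisors of -30. Testing w = -3 gives 0, so (w + 3) is a factor.
Divide: w³ - 2w² - 25w - 30 = (w + 3)(w² - 5w - 10).
Apply the quadratic formula to w² - 5w - 10 = 0: w = (5 ± √65)/2, i.e. w ≈ 6.5311 or w ≈ -1.5311.

w = -3 or w = -1.5311 or w = 6.5311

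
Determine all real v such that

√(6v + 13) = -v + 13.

Square both sides: 6v + 13 = (-v + 13)².
Expand and rearrange: v² - 32v + 156 = 0.
Solving gives v = 26 or v = 6.
Check each candidate in the original equation:
  v = 26: √(169) = 13, while -v + 13 = -13 — extraneous.
  v = 6: √(49) = 7, while -v + 13 = 7 — valid.

v = 6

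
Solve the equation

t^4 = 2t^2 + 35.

t = -2.6458 or t = 2.6458

Let u = t^2. The equation becomes u^2 - 2u - 35 = 0.
Factor: (u - 7)(u + 5) = 0, so u = 7 or u = -5.
t^2 = 7 gives t = +/-sqrt(7) ~= +/-2.6458.
t^2 = -5 < 0 has no real solution.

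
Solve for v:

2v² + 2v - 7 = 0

Discriminant: (2)² − 4·2·(-7) = 60.
Quadratic formula: v = (-2 ± √60) / 4.
So v = -1/2 + √(15)/2 ≈ 1.4365 or v = -√(15)/2 - 1/2 ≈ -2.4365.

v = -2.4365 or v = 1.4365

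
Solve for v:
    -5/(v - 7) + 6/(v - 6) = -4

v = 5.0941 or v = 7.6559

Multiply both sides by (v - 7)(v - 6):
-5(v - 6) + 6(v - 7) = -4(v - 7)(v - 6).
Expand and collect terms: -4v^2 + 51v - 156 = 0.
By the quadratic formula, v = (-51 +/- sqrt(105)) / -8, so v ~= 5.0941 or v ~= 7.6559.
Neither value makes a denominator zero (v != 7, v != 6), so both are valid.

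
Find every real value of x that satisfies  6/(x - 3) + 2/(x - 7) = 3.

x = 4.5695 or x = 8.0972

Multiply both sides by (x - 3)(x - 7):
6(x - 7) + 2(x - 3) = 3(x - 3)(x - 7).
Expand and collect terms: 3x² - 38x + 111 = 0.
By the quadratic formula, x = (38 ± √112) / 6, so x ≈ 8.0972 or x ≈ 4.5695.
Neither value makes a denominator zero (x ≠ 3, x ≠ 7), so both are valid.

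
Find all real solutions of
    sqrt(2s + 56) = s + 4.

s = 4

Square both sides: 2s + 56 = (s + 4)^2.
Expand and rearrange: s^2 + 6s - 40 = 0.
Solving gives s = 4 or s = -10.
Check each candidate in the original equation:
  s = 4: sqrt(64) = 8, while s + 4 = 8 — valid.
  s = -10: sqrt(36) = 6, while s + 4 = -6 — extraneous.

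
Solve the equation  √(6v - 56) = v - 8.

v = 10 or v = 12

Square both sides: 6v - 56 = (v - 8)².
Expand and rearrange: v² - 22v + 120 = 0.
Solving gives v = 12 or v = 10.
Check each candidate in the original equation:
  v = 12: √(16) = 4, while v - 8 = 4 — valid.
  v = 10: √(4) = 2, while v - 8 = 2 — valid.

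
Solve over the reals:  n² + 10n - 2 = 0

Discriminant: (10)² − 4·1·(-2) = 108.
Quadratic formula: n = (-10 ± √108) / 2.
So n = -5 + 3·√(3) ≈ 0.1962 or n = -3·√(3) - 5 ≈ -10.1962.

n = -10.1962 or n = 0.1962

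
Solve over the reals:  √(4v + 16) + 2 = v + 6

Isolate the radical: √(4v + 16) = v + 4.
Square both sides: 4v + 16 = (v + 4)².
Expand and rearrange: v² + 4v = 0.
Solving gives v = 0 or v = -4.
Check each candidate in the original equation:
  v = 0: √(16) = 4, while v + 4 = 4 — valid.
  v = -4: √(0) = 0, while v + 4 = 0 — valid.

v = -4 or v = 0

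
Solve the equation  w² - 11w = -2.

w = 0.1849 or w = 10.8151

Rearrange to standard form: w² - 11w + 2 = 0.
Discriminant: (-11)² − 4·1·2 = 113.
Quadratic formula: w = (11 ± √113) / 2.
So w = √(113)/2 + 11/2 ≈ 10.8151 or w = 11/2 - √(113)/2 ≈ 0.1849.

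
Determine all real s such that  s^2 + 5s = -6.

s = -3 or s = -2

Bring every term to one side: s^2 + 5s + 6 = 0.
Factor: (s + 2)(s + 3) = 0.
So s = -2 or s = -3.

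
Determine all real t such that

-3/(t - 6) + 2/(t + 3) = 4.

t = -2.4513 or t = 5.2013

Multiply both sides by (t - 6)(t + 3):
-3(t + 3) + 2(t - 6) = 4(t - 6)(t + 3).
Expand and collect terms: 4t^2 - 11t - 51 = 0.
By the quadratic formula, t = (11 +/- sqrt(937)) / 8, so t ~= 5.2013 or t ~= -2.4513.
Neither value makes a denominator zero (t != 6, t != -3), so both are valid.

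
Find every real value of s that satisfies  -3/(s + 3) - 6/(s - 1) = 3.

s = -4.5616 or s = -0.4384

Multiply both sides by (s + 3)(s - 1):
-3(s - 1) - 6(s + 3) = 3(s + 3)(s - 1).
Expand and collect terms: 3s^2 + 15s + 6 = 0.
By the quadratic formula, s = (-15 +/- sqrt(153)) / 6, so s ~= -0.4384 or s ~= -4.5616.
Neither value makes a denominator zero (s != -3, s != 1), so both are valid.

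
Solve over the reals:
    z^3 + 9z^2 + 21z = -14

Rearrange: z^3 + 9z^2 + 21z + 14 = 0.
Possible rational roots are divisors of 14. Testing z = -2 gives 0, so (z + 2) is a factor.
Divide: z^3 + 9z^2 + 21z + 14 = (z + 2)(z^2 + 7z + 7).
Apply the quadratic formula to z^2 + 7z + 7 = 0: z = (-7 +/- sqrt(21))/2, i.e. z ~= -1.2087 or z ~= -5.7913.

z = -5.7913 or z = -2 or z = -1.2087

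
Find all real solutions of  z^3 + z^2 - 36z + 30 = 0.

Possible rational roots are divisors of 30. Testing z = 5 gives 0, so (z - 5) is a factor.
Divide: z^3 + z^2 - 36z + 30 = (z - 5)(z^2 + 6z - 6).
Apply the quadratic formula to z^2 + 6z - 6 = 0: z = (-6 +/- sqrt(60))/2, i.e. z ~= 0.873 or z ~= -6.873.

z = -6.873 or z = 0.873 or z = 5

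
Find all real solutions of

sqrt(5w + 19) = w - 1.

Square both sides: 5w + 19 = (w - 1)^2.
Expand and rearrange: w^2 - 7w - 18 = 0.
Solving gives w = 9 or w = -2.
Check each candidate in the original equation:
  w = 9: sqrt(64) = 8, while w - 1 = 8 — valid.
  w = -2: sqrt(9) = 3, while w - 1 = -3 — extraneous.

w = 9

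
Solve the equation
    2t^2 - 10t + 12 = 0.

t = 2 or t = 3

Factor: 2(t - 3)(t - 2) = 0.
So t = 3 or t = 2.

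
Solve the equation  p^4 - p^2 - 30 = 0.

p = -2.4495 or p = 2.4495

Let u = p^2. The equation becomes u^2 - u - 30 = 0.
Factor: (u + 5)(u - 6) = 0, so u = -5 or u = 6.
p^2 = -5 < 0 has no real solution.
p^2 = 6 gives p = +/-sqrt(6) ~= +/-2.4495.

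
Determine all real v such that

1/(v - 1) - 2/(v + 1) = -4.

Multiply both sides by (v - 1)(v + 1):
(v + 1) - 2(v - 1) = -4(v - 1)(v + 1).
Expand and collect terms: -4v² + v + 1 = 0.
By the quadratic formula, v = (-1 ± √17) / -8, so v ≈ -0.3904 or v ≈ 0.6404.
Neither value makes a denominator zero (v ≠ 1, v ≠ -1), so both are valid.

v = -0.3904 or v = 0.6404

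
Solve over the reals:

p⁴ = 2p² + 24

Let u = p². The equation becomes u² - 2u - 24 = 0.
Factor: (u - 6)(u + 4) = 0, so u = 6 or u = -4.
p² = 6 gives p = ±√(6) ≈ ±2.4495.
p² = -4 < 0 has no real solution.

p = -2.4495 or p = 2.4495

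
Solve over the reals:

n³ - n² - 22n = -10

n = -4.4495 or n = 0.4495 or n = 5

Rearrange: n³ - n² - 22n + 10 = 0.
Possible rational roots are divisors of 10. Testing n = 5 gives 0, so (n - 5) is a factor.
Divide: n³ - n² - 22n + 10 = (n - 5)(n² + 4n - 2).
Apply the quadratic formula to n² + 4n - 2 = 0: n = (-4 ± √24)/2, i.e. n ≈ 0.4495 or n ≈ -4.4495.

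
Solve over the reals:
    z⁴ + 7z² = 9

z = -1.0535 or z = 1.0535

Let u = z². The equation becomes u² + 7u - 9 = 0.
By the quadratic formula, u = -7/2 + √(85)/2 or u = -√(85)/2 - 7/2.
z² = -7/2 + √(85)/2 gives z = ±√(-7/2 + √(85)/2) ≈ ±1.0535.
z² = -√(85)/2 - 7/2 < 0 has no real solution.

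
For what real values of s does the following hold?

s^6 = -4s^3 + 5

Let u = s^3. The equation becomes u^2 + 4u - 5 = 0.
Factor: (u + 5)(u - 1) = 0, so u = -5 or u = 1.
s^3 = -5 gives s = -(5)^(1/3) ~= -1.71.
s^3 = 1 gives s = 1.

s = -1.71 or s = 1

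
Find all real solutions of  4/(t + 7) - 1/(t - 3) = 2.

t = -4.8642 or t = 2.3642

Multiply both sides by (t + 7)(t - 3):
4(t - 3) - (t + 7) = 2(t + 7)(t - 3).
Expand and collect terms: 2t^2 + 5t - 23 = 0.
By the quadratic formula, t = (-5 +/- sqrt(209)) / 4, so t ~= 2.3642 or t ~= -4.8642.
Neither value makes a denominator zero (t != -7, t != 3), so both are valid.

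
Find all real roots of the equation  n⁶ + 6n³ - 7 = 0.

Let u = n³. The equation becomes u² + 6u - 7 = 0.
Factor: (u + 7)(u - 1) = 0, so u = -7 or u = 1.
n³ = -7 gives n = -∛(7) ≈ -1.9129.
n³ = 1 gives n = 1.

n = -1.9129 or n = 1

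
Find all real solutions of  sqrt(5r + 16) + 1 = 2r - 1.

Isolate the radical: sqrt(5r + 16) = 2r - 2.
Square both sides: 5r + 16 = (2r - 2)^2.
Expand and rearrange: 4r^2 - 13r - 12 = 0.
Solving gives r = 4 or r = -0.75.
Check each candidate in the original equation:
  r = 4: sqrt(36) = 6, while 2r - 2 = 6 — valid.
  r = -0.75: sqrt(12.25) = 3.5, while 2r - 2 = -3.5 — extraneous.

r = 4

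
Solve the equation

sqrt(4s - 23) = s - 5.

s = 6 or s = 8

Square both sides: 4s - 23 = (s - 5)^2.
Expand and rearrange: s^2 - 14s + 48 = 0.
Solving gives s = 8 or s = 6.
Check each candidate in the original equation:
  s = 8: sqrt(9) = 3, while s - 5 = 3 — valid.
  s = 6: sqrt(1) = 1, while s - 5 = 1 — valid.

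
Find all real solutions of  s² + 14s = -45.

Bring every term to one side: s² + 14s + 45 = 0.
Factor: (s + 9)(s + 5) = 0.
So s = -9 or s = -5.

s = -9 or s = -5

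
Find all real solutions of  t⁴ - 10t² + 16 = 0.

Let u = t². The equation becomes u² - 10u + 16 = 0.
Factor: (u - 2)(u - 8) = 0, so u = 2 or u = 8.
t² = 2 gives t = ±√(2) ≈ ±1.4142.
t² = 8 gives t = ±2·√(2) ≈ ±2.8284.

t = -2.8284 or t = -1.4142 or t = 1.4142 or t = 2.8284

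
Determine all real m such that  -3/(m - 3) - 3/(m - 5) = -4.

m = 3.5 or m = 6

Multiply both sides by (m - 3)(m - 5):
-3(m - 5) - 3(m - 3) = -4(m - 3)(m - 5).
Expand and collect terms: -4m² + 38m - 84 = 0.
Factor or apply the quadratic formula: m = 3.5 or m = 6.
Neither value makes a denominator zero (m ≠ 3, m ≠ 5), so both are valid.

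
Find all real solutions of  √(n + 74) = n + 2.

Square both sides: n + 74 = (n + 2)².
Expand and rearrange: n² + 3n - 70 = 0.
Solving gives n = 7 or n = -10.
Check each candidate in the original equation:
  n = 7: √(81) = 9, while n + 2 = 9 — valid.
  n = -10: √(64) = 8, while n + 2 = -8 — extraneous.

n = 7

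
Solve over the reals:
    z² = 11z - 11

Rearrange to standard form: z² - 11z + 11 = 0.
Discriminant: (-11)² − 4·1·11 = 77.
Quadratic formula: z = (11 ± √77) / 2.
So z = √(77)/2 + 11/2 ≈ 9.8875 or z = 11/2 - √(77)/2 ≈ 1.1125.

z = 1.1125 or z = 9.8875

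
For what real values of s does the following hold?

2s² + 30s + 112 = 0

s = -8 or s = -7

Factor: 2(s + 8)(s + 7) = 0.
So s = -8 or s = -7.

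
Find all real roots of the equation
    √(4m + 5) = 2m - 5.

Square both sides: 4m + 5 = (2m - 5)².
Expand and rearrange: 4m² - 24m + 20 = 0.
Solving gives m = 5 or m = 1.
Check each candidate in the original equation:
  m = 5: √(25) = 5, while 2m - 5 = 5 — valid.
  m = 1: √(9) = 3, while 2m - 5 = -3 — extraneous.

m = 5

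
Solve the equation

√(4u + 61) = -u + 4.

u = -3

Square both sides: 4u + 61 = (-u + 4)².
Expand and rearrange: u² - 12u - 45 = 0.
Solving gives u = 15 or u = -3.
Check each candidate in the original equation:
  u = 15: √(121) = 11, while -u + 4 = -11 — extraneous.
  u = -3: √(49) = 7, while -u + 4 = 7 — valid.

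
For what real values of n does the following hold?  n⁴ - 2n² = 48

n = -2.8284 or n = 2.8284

Let u = n². The equation becomes u² - 2u - 48 = 0.
Factor: (u - 8)(u + 6) = 0, so u = 8 or u = -6.
n² = 8 gives n = ±2·√(2) ≈ ±2.8284.
n² = -6 < 0 has no real solution.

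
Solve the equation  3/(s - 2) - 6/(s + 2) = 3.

Multiply both sides by (s - 2)(s + 2):
3(s + 2) - 6(s - 2) = 3(s - 2)(s + 2).
Expand and collect terms: 3s² + 3s - 30 = 0.
By the quadratic formula, s = (-3 ± √369) / 6, so s ≈ 2.7016 or s ≈ -3.7016.
Neither value makes a denominator zero (s ≠ 2, s ≠ -2), so both are valid.

s = -3.7016 or s = 2.7016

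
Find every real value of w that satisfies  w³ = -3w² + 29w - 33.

w = -7.4721 or w = 1.4721 or w = 3

Rearrange: w³ + 3w² - 29w + 33 = 0.
Possible rational roots are divisors of 33. Testing w = 3 gives 0, so (w - 3) is a factor.
Divide: w³ + 3w² - 29w + 33 = (w - 3)(w² + 6w - 11).
Apply the quadratic formula to w² + 6w - 11 = 0: w = (-6 ± √80)/2, i.e. w ≈ 1.4721 or w ≈ -7.4721.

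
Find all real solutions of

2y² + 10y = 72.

y = -9 or y = 4

Bring every term to one side: 2y² + 10y - 72 = 0.
Factor: 2(y - 4)(y + 9) = 0.
So y = 4 or y = -9.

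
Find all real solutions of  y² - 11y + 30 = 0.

y = 5 or y = 6

Factor: (y - 5)(y - 6) = 0.
So y = 5 or y = 6.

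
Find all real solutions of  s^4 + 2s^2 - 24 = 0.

s = -2 or s = 2

Let u = s^2. The equation becomes u^2 + 2u - 24 = 0.
Factor: (u + 6)(u - 4) = 0, so u = -6 or u = 4.
s^2 = -6 < 0 has no real solution.
s^2 = 4 gives s = +/-2.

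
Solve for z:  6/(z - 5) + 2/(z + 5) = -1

z = -8.5826 or z = 0.5826

Multiply both sides by (z - 5)(z + 5):
6(z + 5) + 2(z - 5) = -(z - 5)(z + 5).
Expand and collect terms: -z² - 8z + 5 = 0.
By the quadratic formula, z = (8 ± √84) / -2, so z ≈ -8.5826 or z ≈ 0.5826.
Neither value makes a denominator zero (z ≠ 5, z ≠ -5), so both are valid.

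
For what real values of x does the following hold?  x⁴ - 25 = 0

x = -2.2361 or x = 2.2361

Let u = x². The equation becomes u² - 25 = 0.
Factor: (u + 5)(u - 5) = 0, so u = -5 or u = 5.
x² = -5 < 0 has no real solution.
x² = 5 gives x = ±√(5) ≈ ±2.2361.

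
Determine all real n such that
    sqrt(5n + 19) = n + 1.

Square both sides: 5n + 19 = (n + 1)^2.
Expand and rearrange: n^2 - 3n - 18 = 0.
Solving gives n = 6 or n = -3.
Check each candidate in the original equation:
  n = 6: sqrt(49) = 7, while n + 1 = 7 — valid.
  n = -3: sqrt(4) = 2, while n + 1 = -2 — extraneous.

n = 6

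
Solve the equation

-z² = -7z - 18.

Bring every term to one side: -z² + 7z + 18 = 0.
Factor: -1(z - 9)(z + 2) = 0.
So z = 9 or z = -2.

z = -2 or z = 9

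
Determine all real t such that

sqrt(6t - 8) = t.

Square both sides: 6t - 8 = (t)^2.
Expand and rearrange: t^2 - 6t + 8 = 0.
Solving gives t = 4 or t = 2.
Check each candidate in the original equation:
  t = 4: sqrt(16) = 4, while t = 4 — valid.
  t = 2: sqrt(4) = 2, while t = 2 — valid.

t = 2 or t = 4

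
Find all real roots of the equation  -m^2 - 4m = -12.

m = -6 or m = 2

Bring every term to one side: -m^2 - 4m + 12 = 0.
Factor: -1(m - 2)(m + 6) = 0.
So m = 2 or m = -6.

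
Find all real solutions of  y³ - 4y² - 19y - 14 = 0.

y = -2 or y = -1 or y = 7

Possible rational roots are divisors of -14. Testing y = -2 gives 0, so (y + 2) is a factor.
Divide: y³ - 4y² - 19y - 14 = (y + 2)(y² - 6y - 7).
Factor the quadratic: y = 7 or y = -1.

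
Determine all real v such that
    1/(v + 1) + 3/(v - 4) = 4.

Multiply both sides by (v + 1)(v - 4):
(v - 4) + 3(v + 1) = 4(v + 1)(v - 4).
Expand and collect terms: 4v^2 - 16v - 15 = 0.
By the quadratic formula, v = (16 +/- sqrt(496)) / 8, so v ~= 4.7839 or v ~= -0.7839.
Neither value makes a denominator zero (v != -1, v != 4), so both are valid.

v = -0.7839 or v = 4.7839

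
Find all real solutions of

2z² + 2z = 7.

z = -2.4365 or z = 1.4365

Rearrange to standard form: 2z² + 2z - 7 = 0.
Discriminant: (2)² − 4·2·(-7) = 60.
Quadratic formula: z = (-2 ± √60) / 4.
So z = -1/2 + √(15)/2 ≈ 1.4365 or z = -√(15)/2 - 1/2 ≈ -2.4365.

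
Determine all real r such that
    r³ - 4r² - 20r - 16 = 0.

Possible rational roots are divisors of -16. Testing r = -2 gives 0, so (r + 2) is a factor.
Divide: r³ - 4r² - 20r - 16 = (r + 2)(r² - 6r - 8).
Apply the quadratic formula to r² - 6r - 8 = 0: r = (6 ± √68)/2, i.e. r ≈ 7.1231 or r ≈ -1.1231.

r = -2 or r = -1.1231 or r = 7.1231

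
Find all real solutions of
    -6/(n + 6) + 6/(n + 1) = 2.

n = -8.1098 or n = 1.1098

Multiply both sides by (n + 6)(n + 1):
-6(n + 1) + 6(n + 6) = 2(n + 6)(n + 1).
Expand and collect terms: 2n² + 14n - 18 = 0.
By the quadratic formula, n = (-14 ± √340) / 4, so n ≈ 1.1098 or n ≈ -8.1098.
Neither value makes a denominator zero (n ≠ -6, n ≠ -1), so both are valid.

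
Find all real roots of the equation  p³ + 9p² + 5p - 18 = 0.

p = -8.1098 or p = -2 or p = 1.1098

Possible rational roots are divisors of -18. Testing p = -2 gives 0, so (p + 2) is a factor.
Divide: p³ + 9p² + 5p - 18 = (p + 2)(p² + 7p - 9).
Apply the quadratic formula to p² + 7p - 9 = 0: p = (-7 ± √85)/2, i.e. p ≈ 1.1098 or p ≈ -8.1098.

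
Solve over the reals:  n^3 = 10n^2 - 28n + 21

n = 1.2087 or n = 3 or n = 5.7913

Rearrange: n^3 - 10n^2 + 28n - 21 = 0.
Possible rational roots are divisors of -21. Testing n = 3 gives 0, so (n - 3) is a factor.
Divide: n^3 - 10n^2 + 28n - 21 = (n - 3)(n^2 - 7n + 7).
Apply the quadratic formula to n^2 - 7n + 7 = 0: n = (7 +/- sqrt(21))/2, i.e. n ~= 5.7913 or n ~= 1.2087.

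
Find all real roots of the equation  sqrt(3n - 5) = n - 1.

Square both sides: 3n - 5 = (n - 1)^2.
Expand and rearrange: n^2 - 5n + 6 = 0.
Solving gives n = 3 or n = 2.
Check each candidate in the original equation:
  n = 3: sqrt(4) = 2, while n - 1 = 2 — valid.
  n = 2: sqrt(1) = 1, while n - 1 = 1 — valid.

n = 2 or n = 3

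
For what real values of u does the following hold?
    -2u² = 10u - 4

u = -5.3723 or u = 0.3723

Rearrange to standard form: -2u² - 10u + 4 = 0.
Discriminant: (-10)² − 4·(-2)·4 = 132.
Quadratic formula: u = (10 ± √132) / (-4).
So u = -√(33)/2 - 5/2 ≈ -5.3723 or u = -5/2 + √(33)/2 ≈ 0.3723.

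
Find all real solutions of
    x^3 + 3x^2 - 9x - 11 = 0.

x = -4.4641 or x = -1 or x = 2.4641

Possible rational roots are divisors of -11. Testing x = -1 gives 0, so (x + 1) is a factor.
Divide: x^3 + 3x^2 - 9x - 11 = (x + 1)(x^2 + 2x - 11).
Apply the quadratic formula to x^2 + 2x - 11 = 0: x = (-2 +/- sqrt(48))/2, i.e. x ~= 2.4641 or x ~= -4.4641.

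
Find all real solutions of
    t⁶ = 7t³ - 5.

Let u = t³. The equation becomes u² - 7u + 5 = 0.
By the quadratic formula, u = √(29)/2 + 7/2 or u = 7/2 - √(29)/2.
t³ = √(29)/2 + 7/2 gives t = ∛(√(29)/2 + 7/2) ≈ 1.8364.
t³ = 7/2 - √(29)/2 gives t = ∛(7/2 - √(29)/2) ≈ 0.9312.

t = 0.9312 or t = 1.8364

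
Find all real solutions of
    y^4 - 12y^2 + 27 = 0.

y = -3 or y = -1.7321 or y = 1.7321 or y = 3

Let u = y^2. The equation becomes u^2 - 12u + 27 = 0.
Factor: (u - 9)(u - 3) = 0, so u = 9 or u = 3.
y^2 = 9 gives y = +/-3.
y^2 = 3 gives y = +/-sqrt(3) ~= +/-1.7321.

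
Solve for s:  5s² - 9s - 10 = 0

s = -0.7763 or s = 2.5763

Discriminant: (-9)² − 4·5·(-10) = 281.
Quadratic formula: s = (9 ± √281) / 10.
So s = 9/10 + √(281)/10 ≈ 2.5763 or s = 9/10 - √(281)/10 ≈ -0.7763.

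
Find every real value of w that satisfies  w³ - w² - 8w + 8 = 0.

Possible rational roots are divisors of 8. Testing w = 1 gives 0, so (w - 1) is a factor.
Divide: w³ - w² - 8w + 8 = (w - 1)(w² - 8).
Apply the quadratic formula to w² - 8 = 0: w = (0 ± √32)/2, i.e. w ≈ 2.8284 or w ≈ -2.8284.

w = -2.8284 or w = 1 or w = 2.8284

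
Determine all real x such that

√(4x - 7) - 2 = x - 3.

Isolate the radical: √(4x - 7) = x - 1.
Square both sides: 4x - 7 = (x - 1)².
Expand and rearrange: x² - 6x + 8 = 0.
Solving gives x = 4 or x = 2.
Check each candidate in the original equation:
  x = 4: √(9) = 3, while x - 1 = 3 — valid.
  x = 2: √(1) = 1, while x - 1 = 1 — valid.

x = 2 or x = 4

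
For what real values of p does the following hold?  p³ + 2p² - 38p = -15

p = -7.4051 or p = 0.4051 or p = 5

Rearrange: p³ + 2p² - 38p + 15 = 0.
Possible rational roots are divisors of 15. Testing p = 5 gives 0, so (p - 5) is a factor.
Divide: p³ + 2p² - 38p + 15 = (p - 5)(p² + 7p - 3).
Apply the quadratic formula to p² + 7p - 3 = 0: p = (-7 ± √61)/2, i.e. p ≈ 0.4051 or p ≈ -7.4051.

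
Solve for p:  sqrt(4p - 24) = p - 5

Square both sides: 4p - 24 = (p - 5)^2.
Expand and rearrange: p^2 - 14p + 49 = 0.
This gives the repeated root p = 7.
Check in the original equation:
  p = 7: sqrt(4) = 2, while p - 5 = 2 — valid.

p = 7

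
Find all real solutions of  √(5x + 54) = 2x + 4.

Square both sides: 5x + 54 = (2x + 4)².
Expand and rearrange: 4x² + 11x - 38 = 0.
Solving gives x = 2 or x = -4.75.
Check each candidate in the original equation:
  x = 2: √(64) = 8, while 2x + 4 = 8 — valid.
  x = -4.75: √(30.25) = 5.5, while 2x + 4 = -5.5 — extraneous.

x = 2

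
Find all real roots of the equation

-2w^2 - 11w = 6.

Rearrange to standard form: -2w^2 - 11w - 6 = 0.
Discriminant: (-11)^2 - 4*(-2)*(-6) = 73.
Quadratic formula: w = (11 +/- sqrt(73)) / (-4).
So w = -11/4 - sqrt(73)/4 ~= -4.886 or w = -11/4 + sqrt(73)/4 ~= -0.614.

w = -4.886 or w = -0.614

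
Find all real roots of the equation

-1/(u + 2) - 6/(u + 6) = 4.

Multiply both sides by (u + 2)(u + 6):
-(u + 6) - 6(u + 2) = 4(u + 2)(u + 6).
Expand and collect terms: 4u² + 39u + 66 = 0.
By the quadratic formula, u = (-39 ± √465) / 8, so u ≈ -2.1795 or u ≈ -7.5705.
Neither value makes a denominator zero (u ≠ -2, u ≠ -6), so both are valid.

u = -7.5705 or u = -2.1795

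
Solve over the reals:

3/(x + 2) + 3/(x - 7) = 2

x = -0.7434 or x = 8.7434

Multiply both sides by (x + 2)(x - 7):
3(x - 7) + 3(x + 2) = 2(x + 2)(x - 7).
Expand and collect terms: 2x^2 - 16x - 13 = 0.
By the quadratic formula, x = (16 +/- sqrt(360)) / 4, so x ~= 8.7434 or x ~= -0.7434.
Neither value makes a denominator zero (x != -2, x != 7), so both are valid.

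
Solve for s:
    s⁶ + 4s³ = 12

s = -1.8171 or s = 1.2599

Let u = s³. The equation becomes u² + 4u - 12 = 0.
Factor: (u - 2)(u + 6) = 0, so u = 2 or u = -6.
s³ = 2 gives s = ∛(2) ≈ 1.2599.
s³ = -6 gives s = -∛(6) ≈ -1.8171.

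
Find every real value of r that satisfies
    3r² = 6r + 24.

r = -2 or r = 4

Bring every term to one side: 3r² - 6r - 24 = 0.
Factor: 3(r + 2)(r - 4) = 0.
So r = -2 or r = 4.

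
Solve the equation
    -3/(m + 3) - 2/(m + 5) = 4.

Multiply both sides by (m + 3)(m + 5):
-3(m + 5) - 2(m + 3) = 4(m + 3)(m + 5).
Expand and collect terms: 4m^2 + 37m + 81 = 0.
By the quadratic formula, m = (-37 +/- sqrt(73)) / 8, so m ~= -3.557 or m ~= -5.693.
Neither value makes a denominator zero (m != -3, m != -5), so both are valid.

m = -5.693 or m = -3.557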